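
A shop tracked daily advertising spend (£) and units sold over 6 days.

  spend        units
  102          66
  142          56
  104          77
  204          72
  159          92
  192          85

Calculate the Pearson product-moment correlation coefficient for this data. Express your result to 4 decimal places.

0.3238

n = 6, Σx = 903, Σy = 448, Σx² = 145145, Σy² = 34294, Σxy = 68328
nΣxy − ΣxΣy = 409968 − 404544 = 5424
nΣx² − (Σx)² = 870870 − 815409 = 55461; nΣy² − (Σy)² = 205764 − 200704 = 5060
r = 5424 / √(55461 × 5060) = 5424 / 16752.0942 ≈ 0.3238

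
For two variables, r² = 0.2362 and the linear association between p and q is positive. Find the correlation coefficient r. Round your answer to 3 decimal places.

0.486

|r| = √0.2362 = 0.486
The association is positive, so r = 0.486.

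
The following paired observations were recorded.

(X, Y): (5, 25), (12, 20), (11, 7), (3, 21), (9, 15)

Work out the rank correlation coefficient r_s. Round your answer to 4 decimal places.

-0.6000

Rank X: 2, 5, 4, 1, 3
Rank Y: 5, 3, 1, 4, 2
d = rank(X) − rank(Y): -3, 2, 3, -3, 1; Σd² = 32
ρ = 1 − 6Σd² / [n(n²−1)] = 1 − 6×32 / (5×24) = 1 − 192/120 ≈ -0.6000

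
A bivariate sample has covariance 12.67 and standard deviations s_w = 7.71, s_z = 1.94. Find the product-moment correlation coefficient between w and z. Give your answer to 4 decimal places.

0.8471

r = Cov(w,z) / (s_w · s_z) = 12.67 / (7.71 × 1.94)
  = 12.67 / 14.9574 ≈ 0.8471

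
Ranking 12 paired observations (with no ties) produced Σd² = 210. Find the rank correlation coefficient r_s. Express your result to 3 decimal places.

ρ = 1 − 6Σd² / [n(n²−1)] = 1 − 6×210 / (12×143)
  = 1 − 1260/1716 = 1 − 0.7343 ≈ 0.266

0.266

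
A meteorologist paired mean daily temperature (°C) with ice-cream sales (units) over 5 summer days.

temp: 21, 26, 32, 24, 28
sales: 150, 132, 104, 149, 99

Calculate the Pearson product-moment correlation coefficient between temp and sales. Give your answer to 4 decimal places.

-0.8773

n = 5, Σx = 131, Σy = 634, Σx² = 3501, Σy² = 82742, Σxy = 16258
nΣxy − ΣxΣy = 81290 − 83054 = -1764
nΣx² − (Σx)² = 17505 − 17161 = 344; nΣy² − (Σy)² = 413710 − 401956 = 11754
r = -1764 / √(344 × 11754) = -1764 / 2010.8148 ≈ -0.8773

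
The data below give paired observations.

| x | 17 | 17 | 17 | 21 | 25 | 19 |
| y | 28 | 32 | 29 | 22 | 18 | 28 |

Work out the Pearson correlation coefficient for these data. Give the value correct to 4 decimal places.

-0.9486

n = 6, Σx = 116, Σy = 157, Σx² = 2294, Σy² = 4241, Σxy = 2957
nΣxy − ΣxΣy = 17742 − 18212 = -470
nΣx² − (Σx)² = 13764 − 13456 = 308; nΣy² − (Σy)² = 25446 − 24649 = 797
r = -470 / √(308 × 797) = -470 / 495.4553 ≈ -0.9486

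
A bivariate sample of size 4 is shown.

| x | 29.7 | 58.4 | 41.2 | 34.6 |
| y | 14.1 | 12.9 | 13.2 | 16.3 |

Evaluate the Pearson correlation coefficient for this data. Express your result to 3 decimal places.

-0.608

n = 4, Σx = 163.9, Σy = 56.5, Σx² = 7187.25, Σy² = 805.15, Σxy = 2279.95
nΣxy − ΣxΣy = 9119.8 − 9260.35 = -140.55
nΣx² − (Σx)² = 28749 − 26863.21 = 1885.79; nΣy² − (Σy)² = 3220.6 − 3192.25 = 28.35
r = -140.55 / √(1885.79 × 28.35) = -140.55 / 231.2188 ≈ -0.608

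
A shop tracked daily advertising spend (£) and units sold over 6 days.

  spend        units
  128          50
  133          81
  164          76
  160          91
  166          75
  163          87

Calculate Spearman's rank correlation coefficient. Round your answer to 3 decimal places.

0.029

Rank spend: 1, 2, 5, 3, 6, 4
Rank units: 1, 4, 3, 6, 2, 5
d = rank(spend) − rank(units): 0, -2, 2, -3, 4, -1; Σd² = 34
ρ = 1 − 6Σd² / [n(n²−1)] = 1 − 6×34 / (6×35) = 1 − 204/210 ≈ 0.029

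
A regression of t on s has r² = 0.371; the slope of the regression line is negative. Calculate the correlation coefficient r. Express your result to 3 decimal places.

|r| = √0.371 = 0.609
The association is negative, so r = −0.609.

-0.609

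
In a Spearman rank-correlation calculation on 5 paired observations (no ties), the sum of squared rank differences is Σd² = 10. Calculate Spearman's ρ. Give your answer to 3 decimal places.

ρ = 1 − 6Σd² / [n(n²−1)] = 1 − 6×10 / (5×24)
  = 1 − 60/120 = 1 − 0.5000 ≈ 0.500

0.500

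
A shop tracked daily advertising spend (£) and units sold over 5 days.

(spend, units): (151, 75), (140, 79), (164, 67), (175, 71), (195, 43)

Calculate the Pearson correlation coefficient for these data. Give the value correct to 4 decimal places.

-0.9045

n = 5, Σx = 825, Σy = 335, Σx² = 137947, Σy² = 23245, Σxy = 54183
nΣxy − ΣxΣy = 270915 − 276375 = -5460
nΣx² − (Σx)² = 689735 − 680625 = 9110; nΣy² − (Σy)² = 116225 − 112225 = 4000
r = -5460 / √(9110 × 4000) = -5460 / 6036.5553 ≈ -0.9045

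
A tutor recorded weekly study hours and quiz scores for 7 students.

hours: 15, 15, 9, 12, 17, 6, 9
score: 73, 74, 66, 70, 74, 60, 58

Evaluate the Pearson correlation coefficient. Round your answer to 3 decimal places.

n = 7, Σx = 83, Σy = 475, Σx² = 1081, Σy² = 32501, Σxy = 5779
nΣxy − ΣxΣy = 40453 − 39425 = 1028
nΣx² − (Σx)² = 7567 − 6889 = 678; nΣy² − (Σy)² = 227507 − 225625 = 1882
r = 1028 / √(678 × 1882) = 1028 / 1129.5999 ≈ 0.910

0.910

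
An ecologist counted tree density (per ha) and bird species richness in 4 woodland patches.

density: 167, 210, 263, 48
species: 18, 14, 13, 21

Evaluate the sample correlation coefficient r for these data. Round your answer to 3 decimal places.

-0.965

n = 4, Σx = 688, Σy = 66, Σx² = 143462, Σy² = 1130, Σxy = 10373
nΣxy − ΣxΣy = 41492 − 45408 = -3916
nΣx² − (Σx)² = 573848 − 473344 = 100504; nΣy² − (Σy)² = 4520 − 4356 = 164
r = -3916 / √(100504 × 164) = -3916 / 4059.8837 ≈ -0.965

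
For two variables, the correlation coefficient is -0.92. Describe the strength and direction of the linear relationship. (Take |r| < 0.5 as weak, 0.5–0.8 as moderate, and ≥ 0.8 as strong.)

r = -0.92 < 0 so the relationship is negative.
|r| = 0.92, which falls in the strong range.

strong negative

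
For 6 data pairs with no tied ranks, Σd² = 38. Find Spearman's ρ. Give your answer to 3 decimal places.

ρ = 1 − 6Σd² / [n(n²−1)] = 1 − 6×38 / (6×35)
  = 1 − 228/210 = 1 − 1.0857 ≈ -0.086

-0.086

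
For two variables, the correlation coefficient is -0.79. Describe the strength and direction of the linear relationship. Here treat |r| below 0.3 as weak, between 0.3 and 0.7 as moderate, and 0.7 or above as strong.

r = -0.79 < 0 so the relationship is negative.
|r| = 0.79, which falls in the strong range.

strong negative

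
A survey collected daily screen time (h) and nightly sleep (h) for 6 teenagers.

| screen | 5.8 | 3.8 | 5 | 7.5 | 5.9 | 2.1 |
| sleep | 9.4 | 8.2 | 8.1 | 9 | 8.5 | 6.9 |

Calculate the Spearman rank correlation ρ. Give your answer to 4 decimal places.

0.7714

Rank screen: 4, 2, 3, 6, 5, 1
Rank sleep: 6, 3, 2, 5, 4, 1
d = rank(screen) − rank(sleep): -2, -1, 1, 1, 1, 0; Σd² = 8
ρ = 1 − 6Σd² / [n(n²−1)] = 1 − 6×8 / (6×35) = 1 − 48/210 ≈ 0.7714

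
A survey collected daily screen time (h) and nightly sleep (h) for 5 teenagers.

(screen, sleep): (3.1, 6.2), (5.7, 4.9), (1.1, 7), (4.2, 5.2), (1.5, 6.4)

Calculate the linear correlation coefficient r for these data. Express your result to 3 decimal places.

n = 5, Σx = 15.6, Σy = 29.7, Σx² = 63.2, Σy² = 179.45, Σxy = 86.29
nΣxy − ΣxΣy = 431.45 − 463.32 = -31.87
nΣx² − (Σx)² = 316 − 243.36 = 72.64; nΣy² − (Σy)² = 897.25 − 882.09 = 15.16
r = -31.87 / √(72.64 × 15.16) = -31.87 / 33.1847 ≈ -0.960

-0.960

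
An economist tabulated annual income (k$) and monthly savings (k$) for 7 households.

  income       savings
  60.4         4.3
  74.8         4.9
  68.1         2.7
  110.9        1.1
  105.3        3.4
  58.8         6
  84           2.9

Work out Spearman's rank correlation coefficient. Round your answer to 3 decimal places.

Rank income: 2, 4, 3, 7, 6, 1, 5
Rank savings: 5, 6, 2, 1, 4, 7, 3
d = rank(income) − rank(savings): -3, -2, 1, 6, 2, -6, 2; Σd² = 94
ρ = 1 − 6Σd² / [n(n²−1)] = 1 − 6×94 / (7×48) = 1 − 564/336 ≈ -0.679

-0.679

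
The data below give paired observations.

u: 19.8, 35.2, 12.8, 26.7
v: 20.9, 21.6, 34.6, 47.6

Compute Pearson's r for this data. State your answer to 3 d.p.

n = 4, Σu = 94.5, Σv = 124.7, Σu² = 2507.81, Σv² = 4366.29, Σuv = 2887.94
nΣuv − ΣuΣv = 11551.76 − 11784.15 = -232.39
nΣu² − (Σu)² = 10031.24 − 8930.25 = 1100.99; nΣv² − (Σv)² = 17465.16 − 15550.09 = 1915.07
r = -232.39 / √(1100.99 × 1915.07) = -232.39 / 1452.0582 ≈ -0.160

-0.160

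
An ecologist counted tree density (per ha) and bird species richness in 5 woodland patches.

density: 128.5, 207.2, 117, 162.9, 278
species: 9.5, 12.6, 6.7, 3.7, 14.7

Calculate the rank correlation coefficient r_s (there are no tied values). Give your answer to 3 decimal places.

Rank density: 2, 4, 1, 3, 5
Rank species: 3, 4, 2, 1, 5
d = rank(density) − rank(species): -1, 0, -1, 2, 0; Σd² = 6
ρ = 1 − 6Σd² / [n(n²−1)] = 1 − 6×6 / (5×24) = 1 − 36/120 ≈ 0.700

0.700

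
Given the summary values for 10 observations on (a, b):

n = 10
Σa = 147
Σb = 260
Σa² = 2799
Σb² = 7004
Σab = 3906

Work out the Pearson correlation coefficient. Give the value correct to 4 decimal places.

0.2129

r = (nΣab − ΣaΣb) / √[(nΣa² − (Σa)²)(nΣb² − (Σb)²)]
Numerator: 10×3906 − 147×260 = 840
Denominator: √[(27990 − 21609)(70040 − 67600)] = √[6381 × 2440] = 3945.8383
r = 840 / 3945.8383 ≈ 0.2129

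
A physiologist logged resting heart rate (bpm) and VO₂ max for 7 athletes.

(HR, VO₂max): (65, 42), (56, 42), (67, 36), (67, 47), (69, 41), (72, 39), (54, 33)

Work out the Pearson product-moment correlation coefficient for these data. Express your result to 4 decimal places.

n = 7, Σx = 450, Σy = 280, Σx² = 29200, Σy² = 11324, Σxy = 18062
nΣxy − ΣxΣy = 126434 − 126000 = 434
nΣx² − (Σx)² = 204400 − 202500 = 1900; nΣy² − (Σy)² = 79268 − 78400 = 868
r = 434 / √(1900 × 868) = 434 / 1284.2118 ≈ 0.3380

0.3380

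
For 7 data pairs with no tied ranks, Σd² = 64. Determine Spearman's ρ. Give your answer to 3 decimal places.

-0.143

ρ = 1 − 6Σd² / [n(n²−1)] = 1 − 6×64 / (7×48)
  = 1 − 384/336 = 1 − 1.1429 ≈ -0.143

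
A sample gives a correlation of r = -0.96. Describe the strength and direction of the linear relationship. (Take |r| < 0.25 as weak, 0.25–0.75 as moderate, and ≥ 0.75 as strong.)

r = -0.96 < 0 so the relationship is negative.
|r| = 0.96, which falls in the strong range.

strong negative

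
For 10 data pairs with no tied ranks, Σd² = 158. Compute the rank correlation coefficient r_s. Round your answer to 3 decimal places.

0.042

ρ = 1 − 6Σd² / [n(n²−1)] = 1 − 6×158 / (10×99)
  = 1 − 948/990 = 1 − 0.9576 ≈ 0.042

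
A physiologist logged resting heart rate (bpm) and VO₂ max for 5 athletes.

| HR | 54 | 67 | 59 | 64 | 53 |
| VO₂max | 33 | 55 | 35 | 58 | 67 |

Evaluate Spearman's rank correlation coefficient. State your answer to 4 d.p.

-0.1000

Rank HR: 2, 5, 3, 4, 1
Rank VO₂max: 1, 3, 2, 4, 5
d = rank(HR) − rank(VO₂max): 1, 2, 1, 0, -4; Σd² = 22
ρ = 1 − 6Σd² / [n(n²−1)] = 1 − 6×22 / (5×24) = 1 − 132/120 ≈ -0.1000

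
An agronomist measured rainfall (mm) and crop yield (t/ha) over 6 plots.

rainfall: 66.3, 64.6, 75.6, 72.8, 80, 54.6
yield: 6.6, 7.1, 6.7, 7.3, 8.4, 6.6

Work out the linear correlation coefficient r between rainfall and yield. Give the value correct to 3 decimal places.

0.668

n = 6, Σx = 413.9, Σy = 42.7, Σx² = 28965.21, Σy² = 306.27, Σxy = 2966.56
nΣxy − ΣxΣy = 17799.36 − 17673.53 = 125.83
nΣx² − (Σx)² = 173791.26 − 171313.21 = 2478.05; nΣy² − (Σy)² = 1837.62 − 1823.29 = 14.33
r = 125.83 / √(2478.05 × 14.33) = 125.83 / 188.4422 ≈ 0.668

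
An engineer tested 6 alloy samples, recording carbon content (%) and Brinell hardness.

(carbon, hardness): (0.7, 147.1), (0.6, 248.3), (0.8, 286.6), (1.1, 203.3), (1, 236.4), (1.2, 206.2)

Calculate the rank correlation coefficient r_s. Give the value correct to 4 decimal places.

Rank carbon: 2, 1, 3, 5, 4, 6
Rank hardness: 1, 5, 6, 2, 4, 3
d = rank(carbon) − rank(hardness): 1, -4, -3, 3, 0, 3; Σd² = 44
ρ = 1 − 6Σd² / [n(n²−1)] = 1 − 6×44 / (6×35) = 1 − 264/210 ≈ -0.2571

-0.2571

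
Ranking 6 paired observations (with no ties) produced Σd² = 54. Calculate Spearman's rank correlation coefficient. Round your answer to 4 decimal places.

-0.5429

ρ = 1 − 6Σd² / [n(n²−1)] = 1 − 6×54 / (6×35)
  = 1 − 324/210 = 1 − 1.54286 ≈ -0.5429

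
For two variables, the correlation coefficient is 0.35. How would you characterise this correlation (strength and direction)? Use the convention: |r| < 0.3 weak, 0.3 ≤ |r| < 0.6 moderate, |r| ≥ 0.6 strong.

r = 0.35 > 0 so the relationship is positive.
|r| = 0.35, which falls in the moderate range.

moderate positive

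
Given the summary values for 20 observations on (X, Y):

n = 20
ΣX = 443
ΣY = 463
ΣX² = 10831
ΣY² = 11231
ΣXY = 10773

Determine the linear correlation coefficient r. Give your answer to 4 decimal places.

r = (nΣXY − ΣXΣY) / √[(nΣX² − (ΣX)²)(nΣY² − (ΣY)²)]
Numerator: 20×10773 − 443×463 = 10351
Denominator: √[(216620 − 196249)(224620 − 214369)] = √[20371 × 10251] = 14450.7135
r = 10351 / 14450.7135 ≈ 0.7163

0.7163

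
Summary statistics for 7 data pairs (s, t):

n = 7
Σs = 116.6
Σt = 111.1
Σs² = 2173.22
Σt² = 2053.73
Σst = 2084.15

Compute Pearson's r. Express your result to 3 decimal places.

0.902

r = (nΣst − ΣsΣt) / √[(nΣs² − (Σs)²)(nΣt² − (Σt)²)]
Numerator: 7×2084.15 − 116.6×111.1 = 1634.79
Denominator: √[(15212.54 − 13595.56)(14376.11 − 12343.21)] = √[1616.98 × 2032.9] = 1813.0523
r = 1634.79 / 1813.0523 ≈ 0.902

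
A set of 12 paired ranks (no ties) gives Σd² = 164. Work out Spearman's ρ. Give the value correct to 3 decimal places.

ρ = 1 − 6Σd² / [n(n²−1)] = 1 − 6×164 / (12×143)
  = 1 − 984/1716 = 1 − 0.5734 ≈ 0.427

0.427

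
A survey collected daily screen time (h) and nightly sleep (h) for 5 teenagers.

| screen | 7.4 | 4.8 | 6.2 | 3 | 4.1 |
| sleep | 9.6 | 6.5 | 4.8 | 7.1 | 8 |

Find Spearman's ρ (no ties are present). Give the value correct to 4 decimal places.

Rank screen: 5, 3, 4, 1, 2
Rank sleep: 5, 2, 1, 3, 4
d = rank(screen) − rank(sleep): 0, 1, 3, -2, -2; Σd² = 18
ρ = 1 − 6Σd² / [n(n²−1)] = 1 − 6×18 / (5×24) = 1 − 108/120 ≈ 0.1000

0.1000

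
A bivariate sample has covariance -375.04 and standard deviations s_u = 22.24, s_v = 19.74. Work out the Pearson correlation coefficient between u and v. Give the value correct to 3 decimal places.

r = Cov(u,v) / (s_u · s_v) = -375.04 / (22.24 × 19.74)
  = -375.04 / 439.0176 ≈ -0.854

-0.854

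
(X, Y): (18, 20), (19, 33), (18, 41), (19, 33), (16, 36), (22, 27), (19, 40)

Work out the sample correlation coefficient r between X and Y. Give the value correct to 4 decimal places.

-0.2797

n = 7, ΣX = 131, ΣY = 230, ΣX² = 2471, ΣY² = 7884, ΣXY = 4282
nΣXY − ΣXΣY = 29974 − 30130 = -156
nΣX² − (ΣX)² = 17297 − 17161 = 136; nΣY² − (ΣY)² = 55188 − 52900 = 2288
r = -156 / √(136 × 2288) = -156 / 557.8243 ≈ -0.2797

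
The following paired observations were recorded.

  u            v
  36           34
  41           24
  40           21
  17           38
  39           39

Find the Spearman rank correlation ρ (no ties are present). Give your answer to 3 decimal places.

-0.600

Rank u: 2, 5, 4, 1, 3
Rank v: 3, 2, 1, 4, 5
d = rank(u) − rank(v): -1, 3, 3, -3, -2; Σd² = 32
ρ = 1 − 6Σd² / [n(n²−1)] = 1 − 6×32 / (5×24) = 1 − 192/120 ≈ -0.600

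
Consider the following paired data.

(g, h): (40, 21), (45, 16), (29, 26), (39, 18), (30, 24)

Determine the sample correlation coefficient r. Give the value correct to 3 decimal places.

n = 5, Σg = 183, Σh = 105, Σg² = 6887, Σh² = 2273, Σgh = 3736
nΣgh − ΣgΣh = 18680 − 19215 = -535
nΣg² − (Σg)² = 34435 − 33489 = 946; nΣh² − (Σh)² = 11365 − 11025 = 340
r = -535 / √(946 × 340) = -535 / 567.1331 ≈ -0.943

-0.943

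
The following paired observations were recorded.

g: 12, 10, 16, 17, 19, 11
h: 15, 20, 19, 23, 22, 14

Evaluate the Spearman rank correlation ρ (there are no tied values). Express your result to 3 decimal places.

Rank g: 3, 1, 4, 5, 6, 2
Rank h: 2, 4, 3, 6, 5, 1
d = rank(g) − rank(h): 1, -3, 1, -1, 1, 1; Σd² = 14
ρ = 1 − 6Σd² / [n(n²−1)] = 1 − 6×14 / (6×35) = 1 − 84/210 ≈ 0.600

0.600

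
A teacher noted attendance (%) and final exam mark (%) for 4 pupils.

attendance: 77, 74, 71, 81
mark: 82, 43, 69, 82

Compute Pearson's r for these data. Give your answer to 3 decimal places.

n = 4, Σx = 303, Σy = 276, Σx² = 23007, Σy² = 20058, Σxy = 21037
nΣxy − ΣxΣy = 84148 − 83628 = 520
nΣx² − (Σx)² = 92028 − 91809 = 219; nΣy² − (Σy)² = 80232 − 76176 = 4056
r = 520 / √(219 × 4056) = 520 / 942.4776 ≈ 0.552

0.552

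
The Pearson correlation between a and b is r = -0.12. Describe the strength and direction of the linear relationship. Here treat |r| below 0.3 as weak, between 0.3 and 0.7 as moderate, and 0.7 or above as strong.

r = -0.12 < 0 so the relationship is negative.
|r| = 0.12, which falls in the weak range.

weak negative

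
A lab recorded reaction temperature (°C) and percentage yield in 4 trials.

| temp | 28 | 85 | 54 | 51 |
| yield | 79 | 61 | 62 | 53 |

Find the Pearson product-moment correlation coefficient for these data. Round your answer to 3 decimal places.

-0.585

n = 4, Σx = 218, Σy = 255, Σx² = 13526, Σy² = 16615, Σxy = 13448
nΣxy − ΣxΣy = 53792 − 55590 = -1798
nΣx² − (Σx)² = 54104 − 47524 = 6580; nΣy² − (Σy)² = 66460 − 65025 = 1435
r = -1798 / √(6580 × 1435) = -1798 / 3072.8326 ≈ -0.585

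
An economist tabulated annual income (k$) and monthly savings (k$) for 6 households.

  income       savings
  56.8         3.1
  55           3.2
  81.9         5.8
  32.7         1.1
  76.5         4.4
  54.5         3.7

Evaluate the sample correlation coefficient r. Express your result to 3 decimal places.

0.963

n = 6, Σx = 357.4, Σy = 21.3, Σx² = 22850.64, Σy² = 87.75, Σxy = 1401.32
nΣxy − ΣxΣy = 8407.92 − 7612.62 = 795.3
nΣx² − (Σx)² = 137103.84 − 127734.76 = 9369.08; nΣy² − (Σy)² = 526.5 − 453.69 = 72.81
r = 795.3 / √(9369.08 × 72.81) = 795.3 / 825.9314 ≈ 0.963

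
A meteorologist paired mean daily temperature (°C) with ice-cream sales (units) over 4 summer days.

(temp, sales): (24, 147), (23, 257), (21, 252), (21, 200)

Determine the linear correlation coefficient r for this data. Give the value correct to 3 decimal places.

n = 4, Σx = 89, Σy = 856, Σx² = 1987, Σy² = 191162, Σxy = 18931
nΣxy − ΣxΣy = 75724 − 76184 = -460
nΣx² − (Σx)² = 7948 − 7921 = 27; nΣy² − (Σy)² = 764648 − 732736 = 31912
r = -460 / √(27 × 31912) = -460 / 928.2370 ≈ -0.496

-0.496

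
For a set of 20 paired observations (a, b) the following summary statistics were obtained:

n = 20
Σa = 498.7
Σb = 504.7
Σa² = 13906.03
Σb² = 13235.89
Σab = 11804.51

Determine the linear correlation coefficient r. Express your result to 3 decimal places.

r = (nΣab − ΣaΣb) / √[(nΣa² − (Σa)²)(nΣb² − (Σb)²)]
Numerator: 20×11804.51 − 498.7×504.7 = -15603.69
Denominator: √[(278120.6 − 248701.69)(264717.8 − 254722.09)] = √[29418.91 × 9995.71] = 17148.2621
r = -15603.69 / 17148.2621 ≈ -0.910

-0.910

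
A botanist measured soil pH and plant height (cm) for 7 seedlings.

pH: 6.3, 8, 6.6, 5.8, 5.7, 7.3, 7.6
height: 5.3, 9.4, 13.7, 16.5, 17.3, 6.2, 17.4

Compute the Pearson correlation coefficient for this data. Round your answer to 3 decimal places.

-0.317

n = 7, Σx = 47.3, Σy = 85.8, Σx² = 324.43, Σy² = 1216.88, Σxy = 570.82
nΣxy − ΣxΣy = 3995.74 − 4058.34 = -62.6
nΣx² − (Σx)² = 2271.01 − 2237.29 = 33.72; nΣy² − (Σy)² = 8518.16 − 7361.64 = 1156.52
r = -62.6 / √(33.72 × 1156.52) = -62.6 / 197.4787 ≈ -0.317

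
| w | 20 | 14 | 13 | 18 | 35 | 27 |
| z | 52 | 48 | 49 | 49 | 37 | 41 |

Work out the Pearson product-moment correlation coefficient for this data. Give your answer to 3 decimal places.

-0.866

n = 6, Σw = 127, Σz = 276, Σw² = 3043, Σz² = 12860, Σwz = 5633
nΣwz − ΣwΣz = 33798 − 35052 = -1254
nΣw² − (Σw)² = 18258 − 16129 = 2129; nΣz² − (Σz)² = 77160 − 76176 = 984
r = -1254 / √(2129 × 984) = -1254 / 1447.3894 ≈ -0.866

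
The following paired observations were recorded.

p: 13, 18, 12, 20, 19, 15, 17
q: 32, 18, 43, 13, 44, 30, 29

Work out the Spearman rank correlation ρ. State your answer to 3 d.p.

-0.464

Rank p: 2, 5, 1, 7, 6, 3, 4
Rank q: 5, 2, 6, 1, 7, 4, 3
d = rank(p) − rank(q): -3, 3, -5, 6, -1, -1, 1; Σd² = 82
ρ = 1 − 6Σd² / [n(n²−1)] = 1 − 6×82 / (7×48) = 1 − 492/336 ≈ -0.464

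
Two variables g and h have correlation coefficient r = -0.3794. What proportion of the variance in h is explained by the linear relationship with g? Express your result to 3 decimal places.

r² = (-0.3794)² = 0.144

0.144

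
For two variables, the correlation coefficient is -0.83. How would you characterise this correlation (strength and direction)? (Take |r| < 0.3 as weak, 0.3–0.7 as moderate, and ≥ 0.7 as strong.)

r = -0.83 < 0 so the relationship is negative.
|r| = 0.83, which falls in the strong range.

strong negative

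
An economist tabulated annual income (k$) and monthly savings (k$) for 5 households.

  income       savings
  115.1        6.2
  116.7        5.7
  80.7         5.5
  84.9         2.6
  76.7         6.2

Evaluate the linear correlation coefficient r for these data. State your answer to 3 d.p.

n = 5, Σx = 474.1, Σy = 26.2, Σx² = 46470.29, Σy² = 146.38, Σxy = 2518.94
nΣxy − ΣxΣy = 12594.7 − 12421.42 = 173.28
nΣx² − (Σx)² = 232351.45 − 224770.81 = 7580.64; nΣy² − (Σy)² = 731.9 − 686.44 = 45.46
r = 173.28 / √(7580.64 × 45.46) = 173.28 / 587.0399 ≈ 0.295

0.295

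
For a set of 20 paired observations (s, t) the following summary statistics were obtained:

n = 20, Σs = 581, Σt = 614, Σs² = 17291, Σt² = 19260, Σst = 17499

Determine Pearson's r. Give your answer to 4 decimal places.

-0.8205

r = (nΣst − ΣsΣt) / √[(nΣs² − (Σs)²)(nΣt² − (Σt)²)]
Numerator: 20×17499 − 581×614 = -6754
Denominator: √[(345820 − 337561)(385200 − 376996)] = √[8259 × 8204] = 8231.4541
r = -6754 / 8231.4541 ≈ -0.8205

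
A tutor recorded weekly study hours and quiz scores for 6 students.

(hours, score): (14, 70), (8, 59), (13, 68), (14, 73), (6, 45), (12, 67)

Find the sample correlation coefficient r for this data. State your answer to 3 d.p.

0.961

n = 6, Σx = 67, Σy = 382, Σx² = 805, Σy² = 24848, Σxy = 4432
nΣxy − ΣxΣy = 26592 − 25594 = 998
nΣx² − (Σx)² = 4830 − 4489 = 341; nΣy² − (Σy)² = 149088 − 145924 = 3164
r = 998 / √(341 × 3164) = 998 / 1038.7127 ≈ 0.961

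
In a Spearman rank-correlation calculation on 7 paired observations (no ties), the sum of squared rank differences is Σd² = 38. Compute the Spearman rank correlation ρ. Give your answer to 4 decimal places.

ρ = 1 − 6Σd² / [n(n²−1)] = 1 − 6×38 / (7×48)
  = 1 − 228/336 = 1 − 0.67857 ≈ 0.3214

0.3214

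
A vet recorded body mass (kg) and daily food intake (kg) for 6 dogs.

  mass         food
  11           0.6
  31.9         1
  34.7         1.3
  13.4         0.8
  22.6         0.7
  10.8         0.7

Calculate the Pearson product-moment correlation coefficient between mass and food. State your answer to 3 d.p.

0.866

n = 6, Σx = 124.4, Σy = 5.1, Σx² = 3149.66, Σy² = 4.67, Σxy = 117.71
nΣxy − ΣxΣy = 706.26 − 634.44 = 71.82
nΣx² − (Σx)² = 18897.96 − 15475.36 = 3422.6; nΣy² − (Σy)² = 28.02 − 26.01 = 2.01
r = 71.82 / √(3422.6 × 2.01) = 71.82 / 82.9423 ≈ 0.866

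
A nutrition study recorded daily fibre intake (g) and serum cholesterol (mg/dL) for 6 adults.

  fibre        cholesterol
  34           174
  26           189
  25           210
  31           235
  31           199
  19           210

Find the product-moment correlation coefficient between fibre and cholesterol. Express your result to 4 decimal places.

-0.2585

n = 6, Σx = 166, Σy = 1217, Σx² = 4740, Σy² = 249023, Σxy = 33524
nΣxy − ΣxΣy = 201144 − 202022 = -878
nΣx² − (Σx)² = 28440 − 27556 = 884; nΣy² − (Σy)² = 1494138 − 1481089 = 13049
r = -878 / √(884 × 13049) = -878 / 3396.3681 ≈ -0.2585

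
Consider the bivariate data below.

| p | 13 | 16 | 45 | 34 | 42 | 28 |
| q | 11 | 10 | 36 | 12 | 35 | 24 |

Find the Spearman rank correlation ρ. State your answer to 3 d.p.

Rank p: 1, 2, 6, 4, 5, 3
Rank q: 2, 1, 6, 3, 5, 4
d = rank(p) − rank(q): -1, 1, 0, 1, 0, -1; Σd² = 4
ρ = 1 − 6Σd² / [n(n²−1)] = 1 − 6×4 / (6×35) = 1 − 24/210 ≈ 0.886

0.886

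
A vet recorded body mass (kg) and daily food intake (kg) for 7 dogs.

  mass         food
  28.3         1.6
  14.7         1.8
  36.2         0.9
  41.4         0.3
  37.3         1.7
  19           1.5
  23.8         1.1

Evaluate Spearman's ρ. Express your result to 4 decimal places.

Rank mass: 4, 1, 5, 7, 6, 2, 3
Rank food: 5, 7, 2, 1, 6, 4, 3
d = rank(mass) − rank(food): -1, -6, 3, 6, 0, -2, 0; Σd² = 86
ρ = 1 − 6Σd² / [n(n²−1)] = 1 − 6×86 / (7×48) = 1 − 516/336 ≈ -0.5357

-0.5357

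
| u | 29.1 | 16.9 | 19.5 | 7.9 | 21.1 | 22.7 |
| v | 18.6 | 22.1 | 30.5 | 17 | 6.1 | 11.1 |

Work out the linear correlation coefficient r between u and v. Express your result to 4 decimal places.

n = 6, Σu = 117.2, Σv = 105.4, Σu² = 2535.58, Σv² = 2214.04, Σuv = 2024.48
nΣuv − ΣuΣv = 12146.88 − 12352.88 = -206
nΣu² − (Σu)² = 15213.48 − 13735.84 = 1477.64; nΣv² − (Σv)² = 13284.24 − 11109.16 = 2175.08
r = -206 / √(1477.64 × 2175.08) = -206 / 1792.7591 ≈ -0.1149

-0.1149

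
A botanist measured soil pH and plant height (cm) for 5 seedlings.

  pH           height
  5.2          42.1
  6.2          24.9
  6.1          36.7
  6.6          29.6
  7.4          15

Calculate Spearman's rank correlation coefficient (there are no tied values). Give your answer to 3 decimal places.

Rank pH: 1, 3, 2, 4, 5
Rank height: 5, 2, 4, 3, 1
d = rank(pH) − rank(height): -4, 1, -2, 1, 4; Σd² = 38
ρ = 1 − 6Σd² / [n(n²−1)] = 1 − 6×38 / (5×24) = 1 − 228/120 ≈ -0.900

-0.900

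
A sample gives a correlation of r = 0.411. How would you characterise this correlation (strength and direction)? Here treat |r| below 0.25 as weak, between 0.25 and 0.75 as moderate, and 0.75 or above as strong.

r = 0.411 > 0 so the relationship is positive.
|r| = 0.411, which falls in the moderate range.

moderate positive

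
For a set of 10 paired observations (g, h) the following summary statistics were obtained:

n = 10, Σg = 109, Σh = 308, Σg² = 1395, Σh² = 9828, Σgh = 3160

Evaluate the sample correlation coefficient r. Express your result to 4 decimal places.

-0.7418

r = (nΣgh − ΣgΣh) / √[(nΣg² − (Σg)²)(nΣh² − (Σh)²)]
Numerator: 10×3160 − 109×308 = -1972
Denominator: √[(13950 − 11881)(98280 − 94864)] = √[2069 × 3416] = 2658.5154
r = -1972 / 2658.5154 ≈ -0.7418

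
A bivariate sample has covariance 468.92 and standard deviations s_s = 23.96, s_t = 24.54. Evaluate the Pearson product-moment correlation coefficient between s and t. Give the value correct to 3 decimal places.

r = Cov(s,t) / (s_s · s_t) = 468.92 / (23.96 × 24.54)
  = 468.92 / 587.9784 ≈ 0.798

0.798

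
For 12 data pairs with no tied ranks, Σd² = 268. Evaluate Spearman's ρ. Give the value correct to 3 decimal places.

ρ = 1 − 6Σd² / [n(n²−1)] = 1 − 6×268 / (12×143)
  = 1 − 1608/1716 = 1 − 0.9371 ≈ 0.063

0.063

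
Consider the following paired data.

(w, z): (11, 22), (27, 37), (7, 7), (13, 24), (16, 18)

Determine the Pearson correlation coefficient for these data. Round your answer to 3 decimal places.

0.890

n = 5, Σw = 74, Σz = 108, Σw² = 1324, Σz² = 2802, Σwz = 1890
nΣwz − ΣwΣz = 9450 − 7992 = 1458
nΣw² − (Σw)² = 6620 − 5476 = 1144; nΣz² − (Σz)² = 14010 − 11664 = 2346
r = 1458 / √(1144 × 2346) = 1458 / 1638.2381 ≈ 0.890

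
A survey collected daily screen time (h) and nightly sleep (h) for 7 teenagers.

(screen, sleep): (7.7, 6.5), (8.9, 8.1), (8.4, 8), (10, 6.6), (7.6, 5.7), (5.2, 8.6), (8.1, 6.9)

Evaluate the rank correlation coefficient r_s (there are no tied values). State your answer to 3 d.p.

Rank screen: 3, 6, 5, 7, 2, 1, 4
Rank sleep: 2, 6, 5, 3, 1, 7, 4
d = rank(screen) − rank(sleep): 1, 0, 0, 4, 1, -6, 0; Σd² = 54
ρ = 1 − 6Σd² / [n(n²−1)] = 1 − 6×54 / (7×48) = 1 − 324/336 ≈ 0.036

0.036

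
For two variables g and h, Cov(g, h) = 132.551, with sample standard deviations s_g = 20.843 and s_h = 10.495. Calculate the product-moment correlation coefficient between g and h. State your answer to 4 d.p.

r = Cov(g,h) / (s_g · s_h) = 132.551 / (20.843 × 10.495)
  = 132.551 / 218.7473 ≈ 0.6060

0.6060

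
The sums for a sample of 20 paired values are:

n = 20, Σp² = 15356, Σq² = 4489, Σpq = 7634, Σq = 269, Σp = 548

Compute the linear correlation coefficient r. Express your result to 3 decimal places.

0.483

r = (nΣpq − ΣpΣq) / √[(nΣp² − (Σp)²)(nΣq² − (Σq)²)]
Numerator: 20×7634 − 548×269 = 5268
Denominator: √[(307120 − 300304)(89780 − 72361)] = √[6816 × 17419] = 10896.2335
r = 5268 / 10896.2335 ≈ 0.483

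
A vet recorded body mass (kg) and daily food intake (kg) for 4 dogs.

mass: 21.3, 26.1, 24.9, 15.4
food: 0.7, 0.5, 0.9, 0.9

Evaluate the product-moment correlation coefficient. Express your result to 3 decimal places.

-0.560

n = 4, Σx = 87.7, Σy = 3, Σx² = 1992.07, Σy² = 2.36, Σxy = 64.23
nΣxy − ΣxΣy = 256.92 − 263.1 = -6.18
nΣx² − (Σx)² = 7968.28 − 7691.29 = 276.99; nΣy² − (Σy)² = 9.44 − 9 = 0.44
r = -6.18 / √(276.99 × 0.44) = -6.18 / 11.0397 ≈ -0.560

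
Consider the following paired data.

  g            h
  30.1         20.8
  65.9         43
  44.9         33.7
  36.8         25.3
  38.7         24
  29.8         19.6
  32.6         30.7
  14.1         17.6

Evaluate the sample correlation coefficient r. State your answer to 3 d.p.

n = 8, Σg = 292.9, Σh = 214.7, Σg² = 12266.37, Σh² = 6269.83, Σgh = 8665.81
nΣgh − ΣgΣh = 69326.48 − 62885.63 = 6440.85
nΣg² − (Σg)² = 98130.96 − 85790.41 = 12340.55; nΣh² − (Σh)² = 50158.64 − 46096.09 = 4062.55
r = 6440.85 / √(12340.55 × 4062.55) = 6440.85 / 7080.5439 ≈ 0.910

0.910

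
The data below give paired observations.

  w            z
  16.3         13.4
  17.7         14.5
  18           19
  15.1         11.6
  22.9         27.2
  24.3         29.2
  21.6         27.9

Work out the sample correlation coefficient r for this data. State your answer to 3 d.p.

n = 7, Σw = 135.9, Σz = 142.8, Σw² = 2712.45, Σz² = 3256.26, Σwz = 2927.31
nΣwz − ΣwΣz = 20491.17 − 19406.52 = 1084.65
nΣw² − (Σw)² = 18987.15 − 18468.81 = 518.34; nΣz² − (Σz)² = 22793.82 − 20391.84 = 2401.98
r = 1084.65 / √(518.34 × 2401.98) = 1084.65 / 1115.8146 ≈ 0.972

0.972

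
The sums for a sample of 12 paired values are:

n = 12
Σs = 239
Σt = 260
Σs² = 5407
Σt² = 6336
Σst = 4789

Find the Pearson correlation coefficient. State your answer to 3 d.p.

-0.577

r = (nΣst − ΣsΣt) / √[(nΣs² − (Σs)²)(nΣt² − (Σt)²)]
Numerator: 12×4789 − 239×260 = -4672
Denominator: √[(64884 − 57121)(76032 − 67600)] = √[7763 × 8432] = 8090.5881
r = -4672 / 8090.5881 ≈ -0.577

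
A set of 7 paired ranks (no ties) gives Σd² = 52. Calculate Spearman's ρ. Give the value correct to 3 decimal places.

0.071

ρ = 1 − 6Σd² / [n(n²−1)] = 1 − 6×52 / (7×48)
  = 1 − 312/336 = 1 − 0.9286 ≈ 0.071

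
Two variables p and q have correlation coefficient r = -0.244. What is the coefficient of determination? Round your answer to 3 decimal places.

r² = (-0.244)² = 0.060

0.060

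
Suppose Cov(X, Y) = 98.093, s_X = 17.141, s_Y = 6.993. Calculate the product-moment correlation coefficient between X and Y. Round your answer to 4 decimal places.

0.8183

r = Cov(X,Y) / (s_X · s_Y) = 98.093 / (17.141 × 6.993)
  = 98.093 / 119.8670 ≈ 0.8183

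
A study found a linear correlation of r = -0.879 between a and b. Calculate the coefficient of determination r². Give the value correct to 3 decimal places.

r² = (-0.879)² = 0.773

0.773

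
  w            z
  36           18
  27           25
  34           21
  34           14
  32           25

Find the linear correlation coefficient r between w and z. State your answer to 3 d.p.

n = 5, Σw = 163, Σz = 103, Σw² = 5361, Σz² = 2211, Σwz = 3313
nΣwz − ΣwΣz = 16565 − 16789 = -224
nΣw² − (Σw)² = 26805 − 26569 = 236; nΣz² − (Σz)² = 11055 − 10609 = 446
r = -224 / √(236 × 446) = -224 / 324.4318 ≈ -0.690

-0.690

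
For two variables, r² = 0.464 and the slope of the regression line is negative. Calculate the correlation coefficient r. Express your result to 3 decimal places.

-0.681

|r| = √0.464 = 0.681
The association is negative, so r = −0.681.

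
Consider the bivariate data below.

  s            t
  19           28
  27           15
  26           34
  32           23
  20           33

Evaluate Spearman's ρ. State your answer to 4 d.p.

-0.5000

Rank s: 1, 4, 3, 5, 2
Rank t: 3, 1, 5, 2, 4
d = rank(s) − rank(t): -2, 3, -2, 3, -2; Σd² = 30
ρ = 1 − 6Σd² / [n(n²−1)] = 1 − 6×30 / (5×24) = 1 − 180/120 ≈ -0.5000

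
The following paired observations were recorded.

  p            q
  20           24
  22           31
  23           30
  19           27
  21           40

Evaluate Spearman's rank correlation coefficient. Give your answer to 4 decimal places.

Rank p: 2, 4, 5, 1, 3
Rank q: 1, 4, 3, 2, 5
d = rank(p) − rank(q): 1, 0, 2, -1, -2; Σd² = 10
ρ = 1 − 6Σd² / [n(n²−1)] = 1 − 6×10 / (5×24) = 1 − 60/120 ≈ 0.5000

0.5000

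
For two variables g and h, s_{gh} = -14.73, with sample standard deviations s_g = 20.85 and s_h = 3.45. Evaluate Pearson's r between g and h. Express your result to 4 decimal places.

r = Cov(g,h) / (s_g · s_h) = -14.73 / (20.85 × 3.45)
  = -14.73 / 71.9325 ≈ -0.2048

-0.2048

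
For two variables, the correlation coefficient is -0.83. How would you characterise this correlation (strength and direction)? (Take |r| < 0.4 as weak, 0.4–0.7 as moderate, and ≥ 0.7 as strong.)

strong negative

r = -0.83 < 0 so the relationship is negative.
|r| = 0.83, which falls in the strong range.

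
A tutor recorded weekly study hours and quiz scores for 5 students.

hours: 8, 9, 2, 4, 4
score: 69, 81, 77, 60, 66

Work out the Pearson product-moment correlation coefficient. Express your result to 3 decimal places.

n = 5, Σx = 27, Σy = 353, Σx² = 181, Σy² = 25207, Σxy = 1939
nΣxy − ΣxΣy = 9695 − 9531 = 164
nΣx² − (Σx)² = 905 − 729 = 176; nΣy² − (Σy)² = 126035 − 124609 = 1426
r = 164 / √(176 × 1426) = 164 / 500.9750 ≈ 0.327

0.327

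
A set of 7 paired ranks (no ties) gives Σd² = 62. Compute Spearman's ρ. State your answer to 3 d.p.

ρ = 1 − 6Σd² / [n(n²−1)] = 1 − 6×62 / (7×48)
  = 1 − 372/336 = 1 − 1.1071 ≈ -0.107

-0.107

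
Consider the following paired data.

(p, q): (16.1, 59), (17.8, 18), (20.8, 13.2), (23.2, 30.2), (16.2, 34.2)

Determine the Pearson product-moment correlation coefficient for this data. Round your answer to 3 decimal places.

n = 5, Σp = 94.1, Σq = 154.6, Σp² = 1809.37, Σq² = 6060.92, Σpq = 2799.54
nΣpq − ΣpΣq = 13997.7 − 14547.86 = -550.16
nΣp² − (Σp)² = 9046.85 − 8854.81 = 192.04; nΣq² − (Σq)² = 30304.6 − 23901.16 = 6403.44
r = -550.16 / √(192.04 × 6403.44) = -550.16 / 1108.9259 ≈ -0.496

-0.496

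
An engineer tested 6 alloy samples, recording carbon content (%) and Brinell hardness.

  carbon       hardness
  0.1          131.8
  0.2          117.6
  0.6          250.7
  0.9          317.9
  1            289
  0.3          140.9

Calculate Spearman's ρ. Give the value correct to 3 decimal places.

0.886

Rank carbon: 1, 2, 4, 5, 6, 3
Rank hardness: 2, 1, 4, 6, 5, 3
d = rank(carbon) − rank(hardness): -1, 1, 0, -1, 1, 0; Σd² = 4
ρ = 1 − 6Σd² / [n(n²−1)] = 1 − 6×4 / (6×35) = 1 − 24/210 ≈ 0.886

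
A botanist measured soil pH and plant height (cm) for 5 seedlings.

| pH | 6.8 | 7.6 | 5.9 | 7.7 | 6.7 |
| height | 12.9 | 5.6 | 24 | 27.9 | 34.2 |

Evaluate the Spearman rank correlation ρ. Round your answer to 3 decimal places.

Rank pH: 3, 4, 1, 5, 2
Rank height: 2, 1, 3, 4, 5
d = rank(pH) − rank(height): 1, 3, -2, 1, -3; Σd² = 24
ρ = 1 − 6Σd² / [n(n²−1)] = 1 − 6×24 / (5×24) = 1 − 144/120 ≈ -0.200

-0.200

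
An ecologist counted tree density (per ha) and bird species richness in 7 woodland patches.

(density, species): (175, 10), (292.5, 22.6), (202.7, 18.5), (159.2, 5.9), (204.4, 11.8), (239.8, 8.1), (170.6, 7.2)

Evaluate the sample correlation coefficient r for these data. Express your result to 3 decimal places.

n = 7, Σx = 1444.2, Σy = 84.1, Σx² = 311000.94, Σy² = 1244.51, Σxy = 18632.35
nΣxy − ΣxΣy = 130426.45 − 121457.22 = 8969.23
nΣx² − (Σx)² = 2177006.58 − 2085713.64 = 91292.94; nΣy² − (Σy)² = 8711.57 − 7072.81 = 1638.76
r = 8969.23 / √(91292.94 × 1638.76) = 8969.23 / 12231.4030 ≈ 0.733

0.733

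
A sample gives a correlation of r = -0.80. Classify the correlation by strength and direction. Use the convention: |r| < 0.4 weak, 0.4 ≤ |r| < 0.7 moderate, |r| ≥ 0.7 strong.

strong negative

r = -0.80 < 0 so the relationship is negative.
|r| = 0.80, which falls in the strong range.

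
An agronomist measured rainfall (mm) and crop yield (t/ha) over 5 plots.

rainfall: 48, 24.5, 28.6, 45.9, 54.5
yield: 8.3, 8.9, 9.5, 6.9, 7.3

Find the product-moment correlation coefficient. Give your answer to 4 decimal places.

-0.8076

n = 5, Σx = 201.5, Σy = 40.9, Σx² = 8799.27, Σy² = 339.25, Σxy = 1602.71
nΣxy − ΣxΣy = 8013.55 − 8241.35 = -227.8
nΣx² − (Σx)² = 43996.35 − 40602.25 = 3394.1; nΣy² − (Σy)² = 1696.25 − 1672.81 = 23.44
r = -227.8 / √(3394.1 × 23.44) = -227.8 / 282.0598 ≈ -0.8076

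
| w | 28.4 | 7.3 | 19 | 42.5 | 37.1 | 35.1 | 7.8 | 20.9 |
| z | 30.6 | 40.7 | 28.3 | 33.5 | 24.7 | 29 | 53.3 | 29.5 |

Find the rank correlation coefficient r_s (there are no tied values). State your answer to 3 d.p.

-0.452

Rank w: 5, 1, 3, 8, 7, 6, 2, 4
Rank z: 5, 7, 2, 6, 1, 3, 8, 4
d = rank(w) − rank(z): 0, -6, 1, 2, 6, 3, -6, 0; Σd² = 122
ρ = 1 − 6Σd² / [n(n²−1)] = 1 − 6×122 / (8×63) = 1 − 732/504 ≈ -0.452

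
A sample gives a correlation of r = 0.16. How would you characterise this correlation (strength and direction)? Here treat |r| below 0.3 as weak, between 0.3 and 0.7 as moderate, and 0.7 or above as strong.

r = 0.16 > 0 so the relationship is positive.
|r| = 0.16, which falls in the weak range.

weak positive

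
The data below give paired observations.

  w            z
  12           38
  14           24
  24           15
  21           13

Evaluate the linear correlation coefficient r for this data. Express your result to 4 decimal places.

n = 4, Σw = 71, Σz = 90, Σw² = 1357, Σz² = 2414, Σwz = 1425
nΣwz − ΣwΣz = 5700 − 6390 = -690
nΣw² − (Σw)² = 5428 − 5041 = 387; nΣz² − (Σz)² = 9656 − 8100 = 1556
r = -690 / √(387 × 1556) = -690 / 775.9974 ≈ -0.8892

-0.8892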